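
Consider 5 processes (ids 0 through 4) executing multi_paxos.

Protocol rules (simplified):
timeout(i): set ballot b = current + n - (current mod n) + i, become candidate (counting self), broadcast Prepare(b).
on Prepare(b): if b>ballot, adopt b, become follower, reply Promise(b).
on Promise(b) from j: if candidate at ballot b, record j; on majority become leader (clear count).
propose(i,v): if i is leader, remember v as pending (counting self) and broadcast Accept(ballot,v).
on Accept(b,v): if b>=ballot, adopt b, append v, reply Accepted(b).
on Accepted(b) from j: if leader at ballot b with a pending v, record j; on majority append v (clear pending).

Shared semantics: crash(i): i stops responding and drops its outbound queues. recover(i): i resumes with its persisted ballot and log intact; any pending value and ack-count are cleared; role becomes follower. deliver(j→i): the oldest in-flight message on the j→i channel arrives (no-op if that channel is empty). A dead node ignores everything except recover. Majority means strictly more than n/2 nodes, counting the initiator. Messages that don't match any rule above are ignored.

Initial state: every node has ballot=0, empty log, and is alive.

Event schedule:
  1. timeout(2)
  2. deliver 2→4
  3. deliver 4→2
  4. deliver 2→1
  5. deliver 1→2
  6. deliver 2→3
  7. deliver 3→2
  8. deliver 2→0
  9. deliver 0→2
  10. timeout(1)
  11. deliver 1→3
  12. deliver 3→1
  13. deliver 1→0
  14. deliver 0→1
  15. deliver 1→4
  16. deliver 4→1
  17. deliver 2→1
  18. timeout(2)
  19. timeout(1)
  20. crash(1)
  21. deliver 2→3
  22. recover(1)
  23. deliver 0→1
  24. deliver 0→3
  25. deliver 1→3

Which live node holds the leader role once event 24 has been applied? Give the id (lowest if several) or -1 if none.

-1

e1 timeout(2): 2[cand,b=7,-]
e2 deliver 2→4: 4[foll,b=7,-]
e3 deliver 4→2: ·
e4 deliver 2→1: 1[foll,b=7,-]
e5 deliver 1→2: 2[lead,b=7,-]
e6 deliver 2→3: 3[foll,b=7,-]
e7 deliver 3→2: ·
e8 deliver 2→0: 0[foll,b=7,-]
e9 deliver 0→2: ·
e10 timeout(1): 1[cand,b=11,-]
e11 deliver 1→3: 3[foll,b=11,-]
e12 deliver 3→1: ·
e13 deliver 1→0: 0[foll,b=11,-]
e14 deliver 0→1: 1[lead,b=11,-]
e15 deliver 1→4: 4[foll,b=11,-]
e16 deliver 4→1: ·
e17 deliver 2→1: ·
e18 timeout(2): 2[cand,b=12,-]
e19 timeout(1): 1[cand,b=16,-]
e20 crash(1): 1[✗cand,b=16,-]
e21 deliver 2→3: 3[foll,b=12,-]
e22 recover(1): 1[foll,b=16,-]
e23 deliver 0→1: ·
e24 deliver 0→3: ·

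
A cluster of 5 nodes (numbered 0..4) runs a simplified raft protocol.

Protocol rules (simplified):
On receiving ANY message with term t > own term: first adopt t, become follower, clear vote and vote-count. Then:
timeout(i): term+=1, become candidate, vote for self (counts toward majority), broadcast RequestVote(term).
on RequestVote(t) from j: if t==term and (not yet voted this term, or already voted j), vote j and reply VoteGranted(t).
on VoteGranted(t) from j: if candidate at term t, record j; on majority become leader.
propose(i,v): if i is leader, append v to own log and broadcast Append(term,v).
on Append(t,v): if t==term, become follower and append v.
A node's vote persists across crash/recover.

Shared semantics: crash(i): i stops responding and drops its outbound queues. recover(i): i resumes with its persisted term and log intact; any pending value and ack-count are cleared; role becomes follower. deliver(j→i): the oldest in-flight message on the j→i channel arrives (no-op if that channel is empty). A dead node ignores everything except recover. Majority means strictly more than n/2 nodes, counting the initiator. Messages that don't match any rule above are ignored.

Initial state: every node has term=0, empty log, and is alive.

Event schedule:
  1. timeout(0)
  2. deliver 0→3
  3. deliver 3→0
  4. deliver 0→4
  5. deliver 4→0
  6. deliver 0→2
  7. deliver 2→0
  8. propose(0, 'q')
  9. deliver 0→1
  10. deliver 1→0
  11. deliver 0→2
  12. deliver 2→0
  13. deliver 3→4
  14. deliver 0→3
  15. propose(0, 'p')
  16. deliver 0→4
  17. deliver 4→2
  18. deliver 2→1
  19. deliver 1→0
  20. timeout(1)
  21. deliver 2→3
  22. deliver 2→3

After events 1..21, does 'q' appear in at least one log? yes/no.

[1] timeout(0) → N0(cand t1 [-])
[2] deliver 0→3 → N3(foll t1 [-])
[3] deliver 3→0 → ∅
[4] deliver 0→4 → N4(foll t1 [-])
[5] deliver 4→0 → N0(lead t1 [-])
[6] deliver 0→2 → N2(foll t1 [-])
[7] deliver 2→0 → ∅
[8] propose(0,'q') → N0(lead t1 [q])
[9] deliver 0→1 → N1(foll t1 [-])
[10] deliver 1→0 → ∅
[11] deliver 0→2 → N2(foll t1 [q])
[12] deliver 2→0 → ∅
[13] deliver 3→4 → ∅
[14] deliver 0→3 → N3(foll t1 [q])
[15] propose(0,'p') → N0(lead t1 [q,p])
[16] deliver 0→4 → N4(foll t1 [q])
[17] deliver 4→2 → ∅
[18] deliver 2→1 → ∅
[19] deliver 1→0 → ∅
[20] timeout(1) → N1(cand t2 [-])
[21] deliver 2→3 → ∅

yes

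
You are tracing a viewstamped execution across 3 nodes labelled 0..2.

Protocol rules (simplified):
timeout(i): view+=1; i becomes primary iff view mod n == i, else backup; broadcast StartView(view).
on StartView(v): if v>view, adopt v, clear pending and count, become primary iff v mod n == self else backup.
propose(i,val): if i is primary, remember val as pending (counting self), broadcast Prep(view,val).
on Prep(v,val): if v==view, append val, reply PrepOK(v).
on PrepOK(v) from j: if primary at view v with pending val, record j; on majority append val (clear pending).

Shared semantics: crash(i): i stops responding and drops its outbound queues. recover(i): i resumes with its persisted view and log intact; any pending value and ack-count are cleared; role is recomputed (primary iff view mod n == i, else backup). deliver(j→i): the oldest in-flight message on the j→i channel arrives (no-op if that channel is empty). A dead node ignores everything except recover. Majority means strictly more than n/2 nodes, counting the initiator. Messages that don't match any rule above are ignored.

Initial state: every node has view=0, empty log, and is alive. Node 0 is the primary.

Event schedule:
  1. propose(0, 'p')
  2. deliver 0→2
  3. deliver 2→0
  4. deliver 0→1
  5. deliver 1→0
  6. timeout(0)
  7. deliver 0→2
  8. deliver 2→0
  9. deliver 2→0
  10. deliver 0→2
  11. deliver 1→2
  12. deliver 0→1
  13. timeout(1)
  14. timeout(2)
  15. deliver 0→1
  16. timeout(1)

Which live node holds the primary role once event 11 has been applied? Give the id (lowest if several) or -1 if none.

after 1 — propose(0,'p'): ·
after 2 — deliver 0→2: n2:back/v0/[p]
after 3 — deliver 2→0: n0:prim/v0/[p]
after 4 — deliver 0→1: n1:back/v0/[p]
after 5 — deliver 1→0: ·
after 6 — timeout(0): n0:back/v1/[p]
after 7 — deliver 0→2: n2:back/v1/[p]
after 8 — deliver 2→0: ·
after 9 — deliver 2→0: ·
after 10 — deliver 0→2: ·
after 11 — deliver 1→2: ·

-1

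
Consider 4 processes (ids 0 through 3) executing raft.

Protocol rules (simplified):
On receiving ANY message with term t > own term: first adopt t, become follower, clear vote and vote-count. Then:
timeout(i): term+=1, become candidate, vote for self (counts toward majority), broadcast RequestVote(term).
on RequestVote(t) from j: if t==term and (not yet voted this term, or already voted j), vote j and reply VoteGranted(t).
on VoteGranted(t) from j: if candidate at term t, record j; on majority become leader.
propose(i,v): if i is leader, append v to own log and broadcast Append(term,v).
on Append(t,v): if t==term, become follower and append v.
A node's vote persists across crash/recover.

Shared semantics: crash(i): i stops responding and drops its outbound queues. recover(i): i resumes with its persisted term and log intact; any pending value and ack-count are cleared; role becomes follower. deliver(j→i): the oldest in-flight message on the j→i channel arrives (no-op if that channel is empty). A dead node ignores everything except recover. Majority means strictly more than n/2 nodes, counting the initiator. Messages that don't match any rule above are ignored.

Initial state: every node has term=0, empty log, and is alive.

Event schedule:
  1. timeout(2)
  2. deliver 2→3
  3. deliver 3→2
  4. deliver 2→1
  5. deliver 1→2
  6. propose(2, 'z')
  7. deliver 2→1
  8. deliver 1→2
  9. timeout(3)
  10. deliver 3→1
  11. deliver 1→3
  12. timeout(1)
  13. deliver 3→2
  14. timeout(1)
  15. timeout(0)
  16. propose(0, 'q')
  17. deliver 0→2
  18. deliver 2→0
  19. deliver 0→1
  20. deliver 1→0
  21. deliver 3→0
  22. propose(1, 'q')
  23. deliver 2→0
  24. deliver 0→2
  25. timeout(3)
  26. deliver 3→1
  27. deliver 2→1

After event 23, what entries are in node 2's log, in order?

z

step 1 timeout(2): 2={cand,t=1,log=-}
step 2 deliver 2→3: 3={foll,t=1,log=-}
step 3 deliver 3→2: —
step 4 deliver 2→1: 1={foll,t=1,log=-}
step 5 deliver 1→2: 2={lead,t=1,log=-}
step 6 propose(2,'z'): 2={lead,t=1,log=z}
step 7 deliver 2→1: 1={foll,t=1,log=z}
step 8 deliver 1→2: —
step 9 timeout(3): 3={cand,t=2,log=-}
step 10 deliver 3→1: 1={foll,t=2,log=z}
step 11 deliver 1→3: —
step 12 timeout(1): 1={cand,t=3,log=z}
step 13 deliver 3→2: 2={foll,t=2,log=z}
step 14 timeout(1): 1={cand,t=4,log=z}
step 15 timeout(0): 0={cand,t=1,log=-}
step 16 propose(0,'q'): —
step 17 deliver 0→2: —
step 18 deliver 2→0: —
step 19 deliver 0→1: —
step 20 deliver 1→0: 0={foll,t=3,log=-}
step 21 deliver 3→0: —
step 22 propose(1,'q'): —
step 23 deliver 2→0: —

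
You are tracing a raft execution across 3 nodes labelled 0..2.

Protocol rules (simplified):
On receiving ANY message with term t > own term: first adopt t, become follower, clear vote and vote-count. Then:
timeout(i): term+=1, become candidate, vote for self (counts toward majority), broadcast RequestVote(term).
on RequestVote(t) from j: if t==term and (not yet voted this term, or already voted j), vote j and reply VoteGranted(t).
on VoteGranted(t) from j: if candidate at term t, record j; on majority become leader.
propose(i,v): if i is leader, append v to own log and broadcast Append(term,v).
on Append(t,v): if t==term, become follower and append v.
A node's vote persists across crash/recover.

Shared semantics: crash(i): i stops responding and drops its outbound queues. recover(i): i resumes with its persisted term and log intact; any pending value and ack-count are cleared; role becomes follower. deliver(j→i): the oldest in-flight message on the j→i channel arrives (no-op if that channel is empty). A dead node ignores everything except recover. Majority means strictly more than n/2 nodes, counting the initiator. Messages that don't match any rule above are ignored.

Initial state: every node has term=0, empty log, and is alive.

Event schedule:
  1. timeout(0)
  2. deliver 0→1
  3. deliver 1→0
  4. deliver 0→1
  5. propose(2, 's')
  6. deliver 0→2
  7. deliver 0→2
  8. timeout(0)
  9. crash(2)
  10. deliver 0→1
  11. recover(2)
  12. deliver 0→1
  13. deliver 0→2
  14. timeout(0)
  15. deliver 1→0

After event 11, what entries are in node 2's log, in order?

after 1 — timeout(0): n0:cand/t1/[-]
after 2 — deliver 0→1: n1:foll/t1/[-]
after 3 — deliver 1→0: n0:lead/t1/[-]
after 4 — deliver 0→1: ·
after 5 — propose(2,'s'): ·
after 6 — deliver 0→2: n2:foll/t1/[-]
after 7 — deliver 0→2: ·
after 8 — timeout(0): n0:cand/t2/[-]
after 9 — crash(2): n2:✗foll/t1/[-]
after 10 — deliver 0→1: n1:foll/t2/[-]
after 11 — recover(2): n2:foll/t1/[-]

empty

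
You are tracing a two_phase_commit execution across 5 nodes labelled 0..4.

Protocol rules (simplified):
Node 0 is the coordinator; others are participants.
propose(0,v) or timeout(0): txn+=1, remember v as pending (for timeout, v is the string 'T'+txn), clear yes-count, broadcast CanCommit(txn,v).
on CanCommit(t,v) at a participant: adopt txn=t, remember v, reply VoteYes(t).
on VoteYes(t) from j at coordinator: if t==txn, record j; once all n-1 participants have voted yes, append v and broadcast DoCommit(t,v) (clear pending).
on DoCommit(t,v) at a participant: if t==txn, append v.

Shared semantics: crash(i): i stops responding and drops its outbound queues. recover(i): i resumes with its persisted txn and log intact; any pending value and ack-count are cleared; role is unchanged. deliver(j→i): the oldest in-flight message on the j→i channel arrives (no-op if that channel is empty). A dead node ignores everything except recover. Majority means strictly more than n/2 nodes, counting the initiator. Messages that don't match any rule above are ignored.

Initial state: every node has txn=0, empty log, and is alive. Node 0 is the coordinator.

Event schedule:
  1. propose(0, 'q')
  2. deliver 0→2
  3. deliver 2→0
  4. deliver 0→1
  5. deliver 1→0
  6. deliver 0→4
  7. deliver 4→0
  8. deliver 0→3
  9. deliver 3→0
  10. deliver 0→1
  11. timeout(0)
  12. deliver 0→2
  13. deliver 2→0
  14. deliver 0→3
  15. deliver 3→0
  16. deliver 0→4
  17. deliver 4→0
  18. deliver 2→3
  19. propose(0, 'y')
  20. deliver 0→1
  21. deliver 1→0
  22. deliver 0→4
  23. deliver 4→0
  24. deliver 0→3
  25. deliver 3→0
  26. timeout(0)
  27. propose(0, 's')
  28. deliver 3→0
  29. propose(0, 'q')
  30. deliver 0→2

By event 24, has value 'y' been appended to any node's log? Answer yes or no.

no

1. propose(0,'q'):  <0:coor t1 ->
2. deliver 0→2:  <2:part t1 ->
3. deliver 2→0:  nop
4. deliver 0→1:  <1:part t1 ->
5. deliver 1→0:  nop
6. deliver 0→4:  <4:part t1 ->
7. deliver 4→0:  nop
8. deliver 0→3:  <3:part t1 ->
9. deliver 3→0:  <0:coor t1 q>
10. deliver 0→1:  <1:part t1 q>
11. timeout(0):  <0:coor t2 q>
12. deliver 0→2:  <2:part t1 q>
13. deliver 2→0:  nop
14. deliver 0→3:  <3:part t1 q>
15. deliver 3→0:  nop
16. deliver 0→4:  <4:part t1 q>
17. deliver 4→0:  nop
18. deliver 2→3:  nop
19. propose(0,'y'):  <0:coor t3 q>
20. deliver 0→1:  <1:part t2 q>
21. deliver 1→0:  nop
22. deliver 0→4:  <4:part t2 q>
23. deliver 4→0:  nop
24. deliver 0→3:  <3:part t2 q>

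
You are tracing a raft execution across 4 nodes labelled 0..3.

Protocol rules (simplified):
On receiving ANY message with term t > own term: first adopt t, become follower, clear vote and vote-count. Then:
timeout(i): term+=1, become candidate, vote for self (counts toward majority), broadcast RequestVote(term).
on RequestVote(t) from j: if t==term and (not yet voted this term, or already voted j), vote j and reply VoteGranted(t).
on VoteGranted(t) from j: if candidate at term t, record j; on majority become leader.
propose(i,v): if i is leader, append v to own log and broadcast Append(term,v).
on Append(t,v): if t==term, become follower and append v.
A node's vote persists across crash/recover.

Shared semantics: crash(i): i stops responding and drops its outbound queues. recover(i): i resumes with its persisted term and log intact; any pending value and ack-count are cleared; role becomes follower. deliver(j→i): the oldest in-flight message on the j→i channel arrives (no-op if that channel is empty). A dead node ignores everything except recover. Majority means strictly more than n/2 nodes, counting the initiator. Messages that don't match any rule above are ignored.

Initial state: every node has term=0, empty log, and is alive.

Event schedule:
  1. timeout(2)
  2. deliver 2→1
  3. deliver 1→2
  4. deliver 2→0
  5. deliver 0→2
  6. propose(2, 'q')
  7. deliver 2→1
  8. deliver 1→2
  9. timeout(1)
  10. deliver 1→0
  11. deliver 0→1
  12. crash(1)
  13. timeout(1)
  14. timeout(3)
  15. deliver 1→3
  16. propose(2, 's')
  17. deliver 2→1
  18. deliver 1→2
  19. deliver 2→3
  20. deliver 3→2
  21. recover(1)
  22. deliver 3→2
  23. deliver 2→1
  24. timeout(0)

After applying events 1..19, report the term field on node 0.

[1] timeout(2) → N2(cand t1 [-])
[2] deliver 2→1 → N1(foll t1 [-])
[3] deliver 1→2 → ∅
[4] deliver 2→0 → N0(foll t1 [-])
[5] deliver 0→2 → N2(lead t1 [-])
[6] propose(2,'q') → N2(lead t1 [q])
[7] deliver 2→1 → N1(foll t1 [q])
[8] deliver 1→2 → ∅
[9] timeout(1) → N1(cand t2 [q])
[10] deliver 1→0 → N0(foll t2 [-])
[11] deliver 0→1 → ∅
[12] crash(1) → N1(✗cand t2 [q])
[13] timeout(1) → ∅
[14] timeout(3) → N3(cand t1 [-])
[15] deliver 1→3 → ∅
[16] propose(2,'s') → N2(lead t1 [q,s])
[17] deliver 2→1 → ∅
[18] deliver 1→2 → ∅
[19] deliver 2→3 → ∅

2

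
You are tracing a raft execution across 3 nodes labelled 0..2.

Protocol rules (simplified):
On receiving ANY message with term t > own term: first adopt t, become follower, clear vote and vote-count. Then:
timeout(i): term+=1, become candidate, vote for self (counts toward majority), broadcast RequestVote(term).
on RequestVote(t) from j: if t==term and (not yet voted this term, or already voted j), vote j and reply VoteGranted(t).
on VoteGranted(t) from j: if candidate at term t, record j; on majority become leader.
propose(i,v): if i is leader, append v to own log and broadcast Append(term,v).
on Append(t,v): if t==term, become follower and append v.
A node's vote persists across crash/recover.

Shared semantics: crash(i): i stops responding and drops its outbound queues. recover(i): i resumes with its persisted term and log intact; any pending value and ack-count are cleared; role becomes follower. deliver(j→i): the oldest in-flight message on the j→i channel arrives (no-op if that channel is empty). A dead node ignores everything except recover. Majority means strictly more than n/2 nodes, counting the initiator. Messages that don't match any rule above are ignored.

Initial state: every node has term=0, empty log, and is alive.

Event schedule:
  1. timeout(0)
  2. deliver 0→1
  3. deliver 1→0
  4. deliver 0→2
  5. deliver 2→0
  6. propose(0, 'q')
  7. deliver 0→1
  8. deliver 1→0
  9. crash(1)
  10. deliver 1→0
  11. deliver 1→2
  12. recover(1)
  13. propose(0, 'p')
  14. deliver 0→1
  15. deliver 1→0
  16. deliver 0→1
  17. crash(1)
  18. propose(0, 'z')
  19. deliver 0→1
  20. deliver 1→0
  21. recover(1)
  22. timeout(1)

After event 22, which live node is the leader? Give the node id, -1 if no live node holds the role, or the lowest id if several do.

0

after 1 — timeout(0): n0:cand/t1/[-]
after 2 — deliver 0→1: n1:foll/t1/[-]
after 3 — deliver 1→0: n0:lead/t1/[-]
after 4 — deliver 0→2: n2:foll/t1/[-]
after 5 — deliver 2→0: ·
after 6 — propose(0,'q'): n0:lead/t1/[q]
after 7 — deliver 0→1: n1:foll/t1/[q]
after 8 — deliver 1→0: ·
after 9 — crash(1): n1:✗foll/t1/[q]
after 10 — deliver 1→0: ·
after 11 — deliver 1→2: ·
after 12 — recover(1): n1:foll/t1/[q]
after 13 — propose(0,'p'): n0:lead/t1/[q,p]
after 14 — deliver 0→1: n1:foll/t1/[q,p]
after 15 — deliver 1→0: ·
after 16 — deliver 0→1: ·
after 17 — crash(1): n1:✗foll/t1/[q,p]
after 18 — propose(0,'z'): n0:lead/t1/[q,p,z]
after 19 — deliver 0→1: ·
after 20 — deliver 1→0: ·
after 21 — recover(1): n1:foll/t1/[q,p]
after 22 — timeout(1): n1:cand/t2/[q,p]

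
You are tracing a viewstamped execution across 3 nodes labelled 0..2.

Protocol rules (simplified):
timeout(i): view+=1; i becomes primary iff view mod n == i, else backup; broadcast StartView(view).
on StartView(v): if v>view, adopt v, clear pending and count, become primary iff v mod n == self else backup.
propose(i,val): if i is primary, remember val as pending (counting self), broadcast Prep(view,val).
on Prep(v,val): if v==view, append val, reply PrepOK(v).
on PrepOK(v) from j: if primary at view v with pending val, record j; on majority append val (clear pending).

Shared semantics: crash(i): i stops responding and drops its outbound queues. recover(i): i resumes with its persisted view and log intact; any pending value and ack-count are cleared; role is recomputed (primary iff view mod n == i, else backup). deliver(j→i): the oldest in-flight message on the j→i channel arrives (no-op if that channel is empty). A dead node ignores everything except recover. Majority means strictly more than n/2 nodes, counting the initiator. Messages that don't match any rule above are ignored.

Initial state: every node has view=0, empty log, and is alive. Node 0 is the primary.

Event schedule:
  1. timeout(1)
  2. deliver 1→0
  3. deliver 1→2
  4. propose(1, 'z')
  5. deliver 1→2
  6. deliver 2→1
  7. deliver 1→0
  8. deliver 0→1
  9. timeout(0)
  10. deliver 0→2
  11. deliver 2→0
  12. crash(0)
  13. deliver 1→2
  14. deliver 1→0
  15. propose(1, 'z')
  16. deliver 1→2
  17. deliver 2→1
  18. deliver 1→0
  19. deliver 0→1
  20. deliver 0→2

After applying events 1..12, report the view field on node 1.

e1 timeout(1): 1[prim,v=1,-]
e2 deliver 1→0: 0[back,v=1,-]
e3 deliver 1→2: 2[back,v=1,-]
e4 propose(1,'z'): ·
e5 deliver 1→2: 2[back,v=1,z]
e6 deliver 2→1: 1[prim,v=1,z]
e7 deliver 1→0: 0[back,v=1,z]
e8 deliver 0→1: ·
e9 timeout(0): 0[back,v=2,z]
e10 deliver 0→2: 2[prim,v=2,z]
e11 deliver 2→0: ·
e12 crash(0): 0[✗back,v=2,z]

1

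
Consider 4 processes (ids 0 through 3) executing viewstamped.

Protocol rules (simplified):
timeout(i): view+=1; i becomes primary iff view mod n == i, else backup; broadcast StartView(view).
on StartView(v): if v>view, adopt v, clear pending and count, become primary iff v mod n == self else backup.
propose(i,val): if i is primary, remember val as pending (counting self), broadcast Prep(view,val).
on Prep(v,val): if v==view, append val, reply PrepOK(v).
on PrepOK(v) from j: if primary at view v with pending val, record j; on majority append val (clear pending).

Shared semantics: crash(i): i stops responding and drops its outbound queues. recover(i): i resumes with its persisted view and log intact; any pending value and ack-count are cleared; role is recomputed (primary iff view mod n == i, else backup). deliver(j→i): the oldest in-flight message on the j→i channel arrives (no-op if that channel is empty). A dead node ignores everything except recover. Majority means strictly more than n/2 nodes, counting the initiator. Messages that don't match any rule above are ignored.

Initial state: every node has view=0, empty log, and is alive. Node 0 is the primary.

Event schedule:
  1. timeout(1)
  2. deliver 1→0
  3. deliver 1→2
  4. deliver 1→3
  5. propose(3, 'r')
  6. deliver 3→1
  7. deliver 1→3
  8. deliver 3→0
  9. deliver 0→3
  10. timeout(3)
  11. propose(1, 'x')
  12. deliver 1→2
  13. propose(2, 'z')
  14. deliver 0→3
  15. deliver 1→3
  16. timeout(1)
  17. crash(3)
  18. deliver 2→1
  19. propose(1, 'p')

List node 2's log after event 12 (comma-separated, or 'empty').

x

e1 timeout(1): 1[prim,v=1,-]
e2 deliver 1→0: 0[back,v=1,-]
e3 deliver 1→2: 2[back,v=1,-]
e4 deliver 1→3: 3[back,v=1,-]
e5 propose(3,'r'): ·
e6 deliver 3→1: ·
e7 deliver 1→3: ·
e8 deliver 3→0: ·
e9 deliver 0→3: ·
e10 timeout(3): 3[back,v=2,-]
e11 propose(1,'x'): ·
e12 deliver 1→2: 2[back,v=1,x]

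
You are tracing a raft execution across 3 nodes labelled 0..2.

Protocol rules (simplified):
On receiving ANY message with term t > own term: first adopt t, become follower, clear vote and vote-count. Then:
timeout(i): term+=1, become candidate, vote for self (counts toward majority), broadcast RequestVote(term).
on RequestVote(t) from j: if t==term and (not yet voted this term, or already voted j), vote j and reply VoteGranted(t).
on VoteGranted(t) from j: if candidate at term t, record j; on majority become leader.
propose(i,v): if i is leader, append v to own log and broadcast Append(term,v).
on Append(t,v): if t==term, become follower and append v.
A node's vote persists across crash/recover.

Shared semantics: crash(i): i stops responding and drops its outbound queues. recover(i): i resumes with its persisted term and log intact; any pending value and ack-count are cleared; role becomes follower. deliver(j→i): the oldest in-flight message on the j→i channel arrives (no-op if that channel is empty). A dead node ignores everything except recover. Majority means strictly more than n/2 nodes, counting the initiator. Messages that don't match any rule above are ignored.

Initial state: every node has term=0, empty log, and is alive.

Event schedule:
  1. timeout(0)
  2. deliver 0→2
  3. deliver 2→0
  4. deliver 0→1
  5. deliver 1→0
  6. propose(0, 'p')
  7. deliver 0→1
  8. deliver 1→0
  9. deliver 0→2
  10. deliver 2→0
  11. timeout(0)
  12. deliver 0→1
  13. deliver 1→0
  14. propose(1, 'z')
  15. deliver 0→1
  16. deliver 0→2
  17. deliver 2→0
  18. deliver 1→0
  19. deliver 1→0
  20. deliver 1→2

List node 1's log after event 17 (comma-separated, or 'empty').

step 1 timeout(0): 0={cand,t=1,log=-}
step 2 deliver 0→2: 2={foll,t=1,log=-}
step 3 deliver 2→0: 0={lead,t=1,log=-}
step 4 deliver 0→1: 1={foll,t=1,log=-}
step 5 deliver 1→0: —
step 6 propose(0,'p'): 0={lead,t=1,log=p}
step 7 deliver 0→1: 1={foll,t=1,log=p}
step 8 deliver 1→0: —
step 9 deliver 0→2: 2={foll,t=1,log=p}
step 10 deliver 2→0: —
step 11 timeout(0): 0={cand,t=2,log=p}
step 12 deliver 0→1: 1={foll,t=2,log=p}
step 13 deliver 1→0: 0={lead,t=2,log=p}
step 14 propose(1,'z'): —
step 15 deliver 0→1: —
step 16 deliver 0→2: 2={foll,t=2,log=p}
step 17 deliver 2→0: —

p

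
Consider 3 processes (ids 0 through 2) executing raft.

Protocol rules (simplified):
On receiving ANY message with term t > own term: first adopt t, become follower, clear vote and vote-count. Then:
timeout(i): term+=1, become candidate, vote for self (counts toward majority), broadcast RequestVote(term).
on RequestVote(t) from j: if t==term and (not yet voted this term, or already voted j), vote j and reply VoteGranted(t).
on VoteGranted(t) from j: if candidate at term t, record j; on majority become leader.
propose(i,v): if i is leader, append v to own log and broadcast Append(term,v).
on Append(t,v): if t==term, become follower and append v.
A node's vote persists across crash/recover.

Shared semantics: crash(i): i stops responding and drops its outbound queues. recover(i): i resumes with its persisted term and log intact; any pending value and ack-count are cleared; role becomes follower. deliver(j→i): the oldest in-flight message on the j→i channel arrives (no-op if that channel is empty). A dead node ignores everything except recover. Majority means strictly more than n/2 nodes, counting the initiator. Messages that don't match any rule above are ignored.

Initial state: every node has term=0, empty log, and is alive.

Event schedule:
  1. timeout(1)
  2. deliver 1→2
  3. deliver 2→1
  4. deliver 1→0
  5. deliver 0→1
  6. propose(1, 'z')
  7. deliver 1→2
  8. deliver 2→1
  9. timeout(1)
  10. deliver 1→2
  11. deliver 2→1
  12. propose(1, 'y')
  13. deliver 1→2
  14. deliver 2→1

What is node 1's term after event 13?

step 1 timeout(1): 1={cand,t=1,log=-}
step 2 deliver 1→2: 2={foll,t=1,log=-}
step 3 deliver 2→1: 1={lead,t=1,log=-}
step 4 deliver 1→0: 0={foll,t=1,log=-}
step 5 deliver 0→1: —
step 6 propose(1,'z'): 1={lead,t=1,log=z}
step 7 deliver 1→2: 2={foll,t=1,log=z}
step 8 deliver 2→1: —
step 9 timeout(1): 1={cand,t=2,log=z}
step 10 deliver 1→2: 2={foll,t=2,log=z}
step 11 deliver 2→1: 1={lead,t=2,log=z}
step 12 propose(1,'y'): 1={lead,t=2,log=z,y}
step 13 deliver 1→2: 2={foll,t=2,log=z,y}

2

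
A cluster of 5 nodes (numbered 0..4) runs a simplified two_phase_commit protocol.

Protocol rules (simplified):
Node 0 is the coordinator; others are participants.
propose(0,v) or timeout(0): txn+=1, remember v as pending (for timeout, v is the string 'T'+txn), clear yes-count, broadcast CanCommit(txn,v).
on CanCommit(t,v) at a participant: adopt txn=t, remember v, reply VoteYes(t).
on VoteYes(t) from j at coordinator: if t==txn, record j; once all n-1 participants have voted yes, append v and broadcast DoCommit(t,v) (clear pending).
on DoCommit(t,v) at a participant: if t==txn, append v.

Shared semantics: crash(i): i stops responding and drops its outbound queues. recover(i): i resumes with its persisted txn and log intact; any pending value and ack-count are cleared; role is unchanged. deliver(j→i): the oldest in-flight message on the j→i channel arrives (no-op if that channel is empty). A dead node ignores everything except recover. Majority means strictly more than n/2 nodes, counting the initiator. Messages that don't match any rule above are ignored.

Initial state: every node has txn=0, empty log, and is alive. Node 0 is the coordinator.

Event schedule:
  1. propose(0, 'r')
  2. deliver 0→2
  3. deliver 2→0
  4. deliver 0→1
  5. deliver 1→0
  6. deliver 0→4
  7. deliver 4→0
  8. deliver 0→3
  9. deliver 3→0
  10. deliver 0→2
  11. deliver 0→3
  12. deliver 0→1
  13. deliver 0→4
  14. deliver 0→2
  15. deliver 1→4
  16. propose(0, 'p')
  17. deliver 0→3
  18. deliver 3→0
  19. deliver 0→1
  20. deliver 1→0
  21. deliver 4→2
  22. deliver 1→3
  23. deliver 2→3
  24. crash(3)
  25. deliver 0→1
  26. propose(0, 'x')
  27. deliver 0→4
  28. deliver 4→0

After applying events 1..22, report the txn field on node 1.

2

1. propose(0,'r'):  <0:coor t1 ->
2. deliver 0→2:  <2:part t1 ->
3. deliver 2→0:  nop
4. deliver 0→1:  <1:part t1 ->
5. deliver 1→0:  nop
6. deliver 0→4:  <4:part t1 ->
7. deliver 4→0:  nop
8. deliver 0→3:  <3:part t1 ->
9. deliver 3→0:  <0:coor t1 r>
10. deliver 0→2:  <2:part t1 r>
11. deliver 0→3:  <3:part t1 r>
12. deliver 0→1:  <1:part t1 r>
13. deliver 0→4:  <4:part t1 r>
14. deliver 0→2:  nop
15. deliver 1→4:  nop
16. propose(0,'p'):  <0:coor t2 r>
17. deliver 0→3:  <3:part t2 r>
18. deliver 3→0:  nop
19. deliver 0→1:  <1:part t2 r>
20. deliver 1→0:  nop
21. deliver 4→2:  nop
22. deliver 1→3:  nop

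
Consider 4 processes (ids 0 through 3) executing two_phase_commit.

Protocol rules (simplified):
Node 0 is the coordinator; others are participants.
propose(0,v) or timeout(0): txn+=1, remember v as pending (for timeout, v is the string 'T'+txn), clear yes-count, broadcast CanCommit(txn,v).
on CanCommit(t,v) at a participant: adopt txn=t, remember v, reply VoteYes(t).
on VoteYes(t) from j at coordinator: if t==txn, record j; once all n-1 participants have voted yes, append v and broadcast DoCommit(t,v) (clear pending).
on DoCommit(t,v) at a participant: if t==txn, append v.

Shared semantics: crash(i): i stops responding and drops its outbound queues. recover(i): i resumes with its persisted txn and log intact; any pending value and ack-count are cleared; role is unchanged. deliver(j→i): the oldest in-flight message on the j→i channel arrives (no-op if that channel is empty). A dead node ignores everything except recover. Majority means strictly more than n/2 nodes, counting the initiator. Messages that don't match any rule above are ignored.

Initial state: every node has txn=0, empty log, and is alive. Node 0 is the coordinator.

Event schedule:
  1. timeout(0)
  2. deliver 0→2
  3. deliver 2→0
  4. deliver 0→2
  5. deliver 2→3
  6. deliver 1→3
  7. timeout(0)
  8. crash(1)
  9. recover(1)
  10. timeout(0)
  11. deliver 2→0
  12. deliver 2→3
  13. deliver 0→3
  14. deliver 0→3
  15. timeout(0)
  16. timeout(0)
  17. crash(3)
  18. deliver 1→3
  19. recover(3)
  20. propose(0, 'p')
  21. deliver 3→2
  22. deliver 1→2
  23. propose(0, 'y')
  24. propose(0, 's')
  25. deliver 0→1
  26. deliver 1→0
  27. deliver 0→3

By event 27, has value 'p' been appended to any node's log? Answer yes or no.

no

after 1 — timeout(0): n0:coor/t1/[-]
after 2 — deliver 0→2: n2:part/t1/[-]
after 3 — deliver 2→0: ·
after 4 — deliver 0→2: ·
after 5 — deliver 2→3: ·
after 6 — deliver 1→3: ·
after 7 — timeout(0): n0:coor/t2/[-]
after 8 — crash(1): n1:✗part/t0/[-]
after 9 — recover(1): n1:part/t0/[-]
after 10 — timeout(0): n0:coor/t3/[-]
after 11 — deliver 2→0: ·
after 12 — deliver 2→3: ·
after 13 — deliver 0→3: n3:part/t1/[-]
after 14 — deliver 0→3: n3:part/t2/[-]
after 15 — timeout(0): n0:coor/t4/[-]
after 16 — timeout(0): n0:coor/t5/[-]
after 17 — crash(3): n3:✗part/t2/[-]
after 18 — deliver 1→3: ·
after 19 — recover(3): n3:part/t2/[-]
after 20 — propose(0,'p'): n0:coor/t6/[-]
after 21 — deliver 3→2: ·
after 22 — deliver 1→2: ·
after 23 — propose(0,'y'): n0:coor/t7/[-]
after 24 — propose(0,'s'): n0:coor/t8/[-]
after 25 — deliver 0→1: n1:part/t1/[-]
after 26 — deliver 1→0: ·
after 27 — deliver 0→3: n3:part/t3/[-]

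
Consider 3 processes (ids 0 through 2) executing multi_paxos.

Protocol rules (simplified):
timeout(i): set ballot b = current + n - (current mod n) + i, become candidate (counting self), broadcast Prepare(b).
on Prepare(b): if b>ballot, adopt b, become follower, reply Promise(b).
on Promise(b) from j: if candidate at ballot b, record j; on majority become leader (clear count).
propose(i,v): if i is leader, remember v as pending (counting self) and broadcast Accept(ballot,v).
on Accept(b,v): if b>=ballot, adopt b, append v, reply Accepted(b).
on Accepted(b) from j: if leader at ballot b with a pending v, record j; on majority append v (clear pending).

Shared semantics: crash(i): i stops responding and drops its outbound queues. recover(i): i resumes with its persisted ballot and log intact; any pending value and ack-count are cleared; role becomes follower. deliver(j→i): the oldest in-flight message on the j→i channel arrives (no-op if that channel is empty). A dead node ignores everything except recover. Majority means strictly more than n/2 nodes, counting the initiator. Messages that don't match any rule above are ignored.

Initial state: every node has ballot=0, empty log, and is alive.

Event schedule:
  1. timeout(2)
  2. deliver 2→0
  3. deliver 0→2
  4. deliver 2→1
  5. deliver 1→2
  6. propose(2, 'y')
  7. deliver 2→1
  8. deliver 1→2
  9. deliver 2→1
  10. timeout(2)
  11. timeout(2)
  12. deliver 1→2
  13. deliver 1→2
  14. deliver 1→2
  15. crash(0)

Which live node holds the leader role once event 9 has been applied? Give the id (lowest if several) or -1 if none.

2

[1] timeout(2) → N2(cand b5 [-])
[2] deliver 2→0 → N0(foll b5 [-])
[3] deliver 0→2 → N2(lead b5 [-])
[4] deliver 2→1 → N1(foll b5 [-])
[5] deliver 1→2 → ∅
[6] propose(2,'y') → ∅
[7] deliver 2→1 → N1(foll b5 [y])
[8] deliver 1→2 → N2(lead b5 [y])
[9] deliver 2→1 → ∅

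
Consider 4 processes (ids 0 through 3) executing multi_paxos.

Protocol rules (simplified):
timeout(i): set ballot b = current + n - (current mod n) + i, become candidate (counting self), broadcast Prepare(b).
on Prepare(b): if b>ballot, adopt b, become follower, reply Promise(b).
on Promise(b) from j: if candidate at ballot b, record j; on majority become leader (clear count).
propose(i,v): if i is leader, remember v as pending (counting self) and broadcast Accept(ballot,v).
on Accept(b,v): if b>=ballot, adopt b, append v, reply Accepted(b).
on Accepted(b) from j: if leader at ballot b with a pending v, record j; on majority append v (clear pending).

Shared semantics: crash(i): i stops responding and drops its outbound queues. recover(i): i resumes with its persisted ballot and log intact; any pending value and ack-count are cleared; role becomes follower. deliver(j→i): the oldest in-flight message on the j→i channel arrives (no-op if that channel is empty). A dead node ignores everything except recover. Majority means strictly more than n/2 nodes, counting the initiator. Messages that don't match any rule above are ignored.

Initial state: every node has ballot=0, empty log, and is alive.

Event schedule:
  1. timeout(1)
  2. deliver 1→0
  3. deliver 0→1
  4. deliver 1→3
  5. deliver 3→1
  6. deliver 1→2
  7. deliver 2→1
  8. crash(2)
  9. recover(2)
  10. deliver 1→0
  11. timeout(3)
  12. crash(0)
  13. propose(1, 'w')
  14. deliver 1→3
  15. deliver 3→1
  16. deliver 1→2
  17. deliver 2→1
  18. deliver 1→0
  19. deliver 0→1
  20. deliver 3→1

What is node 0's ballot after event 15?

5

e1 timeout(1): 1[cand,b=5,-]
e2 deliver 1→0: 0[foll,b=5,-]
e3 deliver 0→1: ·
e4 deliver 1→3: 3[foll,b=5,-]
e5 deliver 3→1: 1[lead,b=5,-]
e6 deliver 1→2: 2[foll,b=5,-]
e7 deliver 2→1: ·
e8 crash(2): 2[✗foll,b=5,-]
e9 recover(2): 2[foll,b=5,-]
e10 deliver 1→0: ·
e11 timeout(3): 3[cand,b=11,-]
e12 crash(0): 0[✗foll,b=5,-]
e13 propose(1,'w'): ·
e14 deliver 1→3: ·
e15 deliver 3→1: 1[foll,b=11,-]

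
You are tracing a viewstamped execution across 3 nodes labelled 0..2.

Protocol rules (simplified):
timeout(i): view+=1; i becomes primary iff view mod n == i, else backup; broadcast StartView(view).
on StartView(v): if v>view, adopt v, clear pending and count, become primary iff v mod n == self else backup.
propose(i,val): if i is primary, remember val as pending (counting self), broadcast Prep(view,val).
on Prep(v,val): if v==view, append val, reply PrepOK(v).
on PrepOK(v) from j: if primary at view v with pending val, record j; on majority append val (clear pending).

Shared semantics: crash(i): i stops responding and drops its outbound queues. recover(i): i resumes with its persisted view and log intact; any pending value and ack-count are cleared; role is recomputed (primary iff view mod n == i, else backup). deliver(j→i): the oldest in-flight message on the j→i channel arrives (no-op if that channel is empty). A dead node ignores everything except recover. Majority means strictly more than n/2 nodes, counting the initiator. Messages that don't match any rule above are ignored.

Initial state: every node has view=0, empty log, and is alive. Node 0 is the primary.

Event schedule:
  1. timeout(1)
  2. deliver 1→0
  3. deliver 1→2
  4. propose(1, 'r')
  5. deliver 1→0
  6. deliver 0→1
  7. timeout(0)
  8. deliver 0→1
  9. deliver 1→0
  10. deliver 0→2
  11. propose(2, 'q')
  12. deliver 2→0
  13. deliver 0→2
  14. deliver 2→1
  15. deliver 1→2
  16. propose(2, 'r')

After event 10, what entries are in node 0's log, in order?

r

e1 timeout(1): 1[prim,v=1,-]
e2 deliver 1→0: 0[back,v=1,-]
e3 deliver 1→2: 2[back,v=1,-]
e4 propose(1,'r'): ·
e5 deliver 1→0: 0[back,v=1,r]
e6 deliver 0→1: 1[prim,v=1,r]
e7 timeout(0): 0[back,v=2,r]
e8 deliver 0→1: 1[back,v=2,r]
e9 deliver 1→0: ·
e10 deliver 0→2: 2[prim,v=2,-]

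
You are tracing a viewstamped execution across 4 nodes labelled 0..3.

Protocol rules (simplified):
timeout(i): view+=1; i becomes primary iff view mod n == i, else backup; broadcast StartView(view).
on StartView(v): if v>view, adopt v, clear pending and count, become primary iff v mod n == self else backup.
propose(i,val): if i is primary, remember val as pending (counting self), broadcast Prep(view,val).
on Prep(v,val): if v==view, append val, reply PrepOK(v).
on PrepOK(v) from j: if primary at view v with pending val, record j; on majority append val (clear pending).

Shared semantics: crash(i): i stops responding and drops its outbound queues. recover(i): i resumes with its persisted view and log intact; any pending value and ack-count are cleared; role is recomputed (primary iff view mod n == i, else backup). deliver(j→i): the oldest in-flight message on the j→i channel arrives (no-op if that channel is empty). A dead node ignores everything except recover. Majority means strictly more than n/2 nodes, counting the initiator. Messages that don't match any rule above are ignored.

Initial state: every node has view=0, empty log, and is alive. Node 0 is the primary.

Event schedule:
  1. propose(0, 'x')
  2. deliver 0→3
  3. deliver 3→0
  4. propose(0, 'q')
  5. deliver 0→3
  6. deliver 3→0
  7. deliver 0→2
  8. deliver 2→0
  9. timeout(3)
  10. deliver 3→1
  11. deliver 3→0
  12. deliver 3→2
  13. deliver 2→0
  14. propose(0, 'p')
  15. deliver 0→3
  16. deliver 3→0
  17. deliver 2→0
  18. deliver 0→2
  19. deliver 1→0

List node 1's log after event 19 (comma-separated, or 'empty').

1. propose(0,'x'):  nop
2. deliver 0→3:  <3:back v0 x>
3. deliver 3→0:  nop
4. propose(0,'q'):  nop
5. deliver 0→3:  <3:back v0 x,q>
6. deliver 3→0:  nop
7. deliver 0→2:  <2:back v0 x>
8. deliver 2→0:  <0:prim v0 q>
9. timeout(3):  <3:back v1 x,q>
10. deliver 3→1:  <1:prim v1 ->
11. deliver 3→0:  <0:back v1 q>
12. deliver 3→2:  <2:back v1 x>
13. deliver 2→0:  nop
14. propose(0,'p'):  nop
15. deliver 0→3:  nop
16. deliver 3→0:  nop
17. deliver 2→0:  nop
18. deliver 0→2:  nop
19. deliver 1→0:  nop

empty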